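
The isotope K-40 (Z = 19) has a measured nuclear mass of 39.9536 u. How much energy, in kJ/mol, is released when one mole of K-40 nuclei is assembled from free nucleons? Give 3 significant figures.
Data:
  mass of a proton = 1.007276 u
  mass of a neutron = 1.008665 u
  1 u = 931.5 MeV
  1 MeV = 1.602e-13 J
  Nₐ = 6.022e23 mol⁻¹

The nucleus contains 19 protons and 40 − 19 = 21 neutrons.
Mass of separated nucleons = 19(1.007276) + 21(1.008665) = 19.138244 + 21.181965 = 40.320209 u
Mass defect Δm = 40.320209 − 39.9536 = 0.366609 u
Binding energy = Δm·c² = 0.366609 × 931.5 MeV/u = 341.496 MeV
Per nucleus in joules: 341.496 MeV × 1.602e-13 J/MeV = 5.4708e-11 J
Per mole: 5.4708e-11 J × 6.022e23 mol⁻¹ = 3.2945e+13 J/mol

3.29e+10 kJ/mol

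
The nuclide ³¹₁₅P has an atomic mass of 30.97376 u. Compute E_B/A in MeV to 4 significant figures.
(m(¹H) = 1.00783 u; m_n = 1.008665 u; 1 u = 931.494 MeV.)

8.484 MeV/nucleon

With 15 protons and 16 neutrons (A = 31):
Mass of separated nucleons = 15(1.00783) + 16(1.008665) = 15.11745 + 16.138640 = 31.256090 u
Δm = 31.256090 − 30.97376 = 0.282330 u
Converting to energy: 0.282330 u × 931.494 MeV/u = 262.989 MeV
Dividing by A = 31 gives 8.484 MeV per nucleon.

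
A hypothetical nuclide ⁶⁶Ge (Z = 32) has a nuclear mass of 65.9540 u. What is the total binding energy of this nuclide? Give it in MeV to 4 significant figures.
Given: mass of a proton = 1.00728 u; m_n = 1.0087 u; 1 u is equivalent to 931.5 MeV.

The nucleus contains 32 protons and 66 − 32 = 34 neutrons.
Σm = 32·m_p + 34·m_n = 32.23296 + 34.2958 = 66.52876 u
The mass defect is 66.52876 − 65.9540 = 0.57476 u.
E_B = 0.57476 × 931.5 = 535.389 MeV

535.4 MeV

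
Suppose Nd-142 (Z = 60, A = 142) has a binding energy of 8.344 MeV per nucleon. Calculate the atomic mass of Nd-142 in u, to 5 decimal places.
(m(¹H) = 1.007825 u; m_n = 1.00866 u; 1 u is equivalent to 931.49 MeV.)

141.90763 u

Total binding energy = 142 × 8.344 = 1184.848 MeV
Mass defect = 1184.848 MeV / (931.49 MeV/u) = 1.2719922 u
Constituent mass = 60(1.007825) + 82(1.00866) = 143.179620 u
Atomic mass = 143.179620 − 1.2719922 = 141.9076278 u ≈ 141.90763 u (to 5 decimal places)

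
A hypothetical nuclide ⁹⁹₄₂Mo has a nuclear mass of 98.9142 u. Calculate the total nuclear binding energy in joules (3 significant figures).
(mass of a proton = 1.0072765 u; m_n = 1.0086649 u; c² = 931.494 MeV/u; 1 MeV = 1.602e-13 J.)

1.32e-10 J

With 42 protons and 57 neutrons (A = 99):
Total constituent mass: 42 × 1.0072765 + 57 × 1.0086649 = 99.7995123 u
The mass defect is 99.7995123 − 98.9142 = 0.8853123 u.
Binding energy = Δm·c² = 0.8853123 × 931.494 MeV/u = 824.663 MeV
In joules: 824.663 MeV × 1.602e-13 J/MeV = 1.3211e-10 J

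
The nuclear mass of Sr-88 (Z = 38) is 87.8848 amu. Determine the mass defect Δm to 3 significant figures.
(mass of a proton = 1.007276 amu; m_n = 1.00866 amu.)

0.825 amu

The nucleus contains 38 protons and 88 − 38 = 50 neutrons.
Mass of separated nucleons = 38(1.007276) + 50(1.00866) = 38.276488 + 50.43300 = 88.709488 amu
Mass defect Δm = 88.709488 − 87.8848 = 0.824688 amu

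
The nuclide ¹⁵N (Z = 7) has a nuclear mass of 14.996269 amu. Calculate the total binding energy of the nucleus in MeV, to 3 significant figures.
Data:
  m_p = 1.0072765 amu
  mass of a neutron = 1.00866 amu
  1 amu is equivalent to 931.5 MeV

The nucleus contains 7 protons and 15 − 7 = 8 neutrons.
Mass of separated nucleons = 7(1.0072765) + 8(1.00866) = 7.0509355 + 8.06928 = 15.1202155 amu
Mass defect Δm = 15.1202155 − 14.996269 = 0.1239465 amu
E_B = 0.1239465 × 931.5 = 115.456 MeV

115 MeV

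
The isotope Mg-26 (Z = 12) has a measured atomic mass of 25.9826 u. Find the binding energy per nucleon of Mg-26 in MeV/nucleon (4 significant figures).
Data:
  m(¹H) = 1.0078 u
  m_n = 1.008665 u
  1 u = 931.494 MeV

Mass of separated nucleons = 12(1.0078) + 14(1.008665) = 12.0936 + 14.121310 = 26.214910 u
Mass defect Δm = 26.214910 − 25.9826 = 0.232310 u
Converting to energy: 0.232310 u × 931.494 MeV/u = 216.395 MeV
Dividing by A = 26 gives 8.323 MeV per nucleon.

8.323 MeV/nucleon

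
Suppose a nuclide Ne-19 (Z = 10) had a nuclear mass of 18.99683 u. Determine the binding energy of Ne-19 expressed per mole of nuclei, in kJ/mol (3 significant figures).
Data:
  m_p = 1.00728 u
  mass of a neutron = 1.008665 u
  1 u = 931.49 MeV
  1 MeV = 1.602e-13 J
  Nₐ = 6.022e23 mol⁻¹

The nucleus contains 10 protons and 19 − 10 = 9 neutrons.
Σm = 10·m_p + 9·m_n = 10.07280 + 9.077985 = 19.150785 u
Mass defect Δm = 19.150785 − 18.99683 = 0.153955 u
E_B = 0.153955 × 931.49 = 143.408 MeV
Per nucleus in joules: 143.408 MeV × 1.602e-13 J/MeV = 2.2974e-11 J
Per mole: 2.2974e-11 J × 6.022e23 mol⁻¹ = 1.3835e+13 J/mol

1.38e+10 kJ/mol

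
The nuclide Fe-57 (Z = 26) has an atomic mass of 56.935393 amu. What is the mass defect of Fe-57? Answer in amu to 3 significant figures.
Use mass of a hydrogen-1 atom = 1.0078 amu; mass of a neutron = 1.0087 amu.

0.537 amu

With 26 protons and 31 neutrons (A = 57):
Mass of separated nucleons = 26(1.0078) + 31(1.0087) = 26.2028 + 31.2697 = 57.4725 amu
Mass defect Δm = 57.4725 − 56.935393 = 0.537107 amu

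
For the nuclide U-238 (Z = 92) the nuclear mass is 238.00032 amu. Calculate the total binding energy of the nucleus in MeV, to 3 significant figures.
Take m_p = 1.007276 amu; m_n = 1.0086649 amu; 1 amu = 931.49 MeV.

The nucleus contains 92 protons and 238 − 92 = 146 neutrons.
Σm = 92·m_p + 146·m_n = 92.669392 + 147.2650754 = 239.9344674 amu
Mass defect Δm = 239.9344674 − 238.00032 = 1.9341474 amu
Converting to energy: 1.9341474 amu × 931.49 MeV/amu = 1801.64 MeV

1800 MeV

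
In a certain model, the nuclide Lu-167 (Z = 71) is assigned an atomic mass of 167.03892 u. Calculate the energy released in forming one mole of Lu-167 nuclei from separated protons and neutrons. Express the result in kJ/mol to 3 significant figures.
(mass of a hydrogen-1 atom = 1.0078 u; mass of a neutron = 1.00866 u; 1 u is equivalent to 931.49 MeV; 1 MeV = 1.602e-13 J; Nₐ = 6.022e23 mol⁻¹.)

Total constituent mass: 71 × 1.0078 + 96 × 1.00866 = 168.38516 u
The mass defect is 168.38516 − 167.03892 = 1.34624 u.
Converting to energy: 1.34624 u × 931.49 MeV/u = 1254.01 MeV
Per nucleus in joules: 1254.01 MeV × 1.602e-13 J/MeV = 2.0089e-10 J
Per mole: 2.0089e-10 J × 6.022e23 mol⁻¹ = 1.2098e+14 J/mol

1.21e+11 kJ/mol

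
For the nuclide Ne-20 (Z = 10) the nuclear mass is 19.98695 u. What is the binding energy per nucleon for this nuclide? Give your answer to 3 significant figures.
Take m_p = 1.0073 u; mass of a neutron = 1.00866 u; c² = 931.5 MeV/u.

With 10 protons and 10 neutrons (A = 20):
Mass of separated nucleons = 10(1.0073) + 10(1.00866) = 10.0730 + 10.08660 = 20.15960 u
The mass defect is 20.15960 − 19.98695 = 0.17265 u.
Converting to energy: 0.17265 u × 931.5 MeV/u = 160.823 MeV
BE/A = 160.823 MeV / 20 = 8.041 MeV/nucleon

8.04 MeV/nucleon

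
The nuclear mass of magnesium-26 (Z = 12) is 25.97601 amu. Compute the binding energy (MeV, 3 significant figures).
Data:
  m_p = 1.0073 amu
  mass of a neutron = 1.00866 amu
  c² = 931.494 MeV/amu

The nucleus contains 12 protons and 26 − 12 = 14 neutrons.
Σm = 12·m_p + 14·m_n = 12.0876 + 14.12124 = 26.20884 amu
Mass defect Δm = 26.20884 − 25.97601 = 0.23283 amu
Converting to energy: 0.23283 amu × 931.494 MeV/amu = 216.880 MeV

217 MeV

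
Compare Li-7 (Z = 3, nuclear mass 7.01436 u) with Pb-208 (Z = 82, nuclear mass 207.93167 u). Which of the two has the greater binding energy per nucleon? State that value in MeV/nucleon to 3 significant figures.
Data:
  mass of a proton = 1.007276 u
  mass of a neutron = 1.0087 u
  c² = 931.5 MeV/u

Pb-208; 7.89 MeV/nucleon

Li-7: Σm = 3(1.007276) + 4(1.0087) = 7.056628 u; Δm = 0.042268 u; E_B = 39.373 MeV; E_B/A = 5.6247 MeV
Pb-208: Σm = 82(1.007276) + 126(1.0087) = 209.692832 u; Δm = 1.761162 u; E_B = 1640.5 MeV; E_B/A = 7.887 MeV
Pb-208 has the higher binding energy per nucleon, so it is the more tightly bound nucleus.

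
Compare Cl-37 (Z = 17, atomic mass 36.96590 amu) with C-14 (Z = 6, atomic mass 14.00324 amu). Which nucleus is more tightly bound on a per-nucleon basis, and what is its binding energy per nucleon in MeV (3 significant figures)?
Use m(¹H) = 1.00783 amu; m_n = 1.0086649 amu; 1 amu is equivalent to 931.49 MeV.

Cl-37; 8.57 MeV/nucleon

Cl-37: Σm = 17(1.00783) + 20(1.0086649) = 37.3064080 amu; Δm = 0.3405080 amu; E_B = 317.18 MeV; E_B/A = 8.572 MeV
C-14: Σm = 6(1.00783) + 8(1.0086649) = 14.1162992 amu; Δm = 0.1130592 amu; E_B = 105.31 MeV; E_B/A = 7.522 MeV
Cl-37 has the higher binding energy per nucleon, so it is the more tightly bound nucleus.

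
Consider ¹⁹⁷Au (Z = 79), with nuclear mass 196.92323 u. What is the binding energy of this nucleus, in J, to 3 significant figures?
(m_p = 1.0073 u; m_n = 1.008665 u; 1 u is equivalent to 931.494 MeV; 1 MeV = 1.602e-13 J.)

The nucleus contains 79 protons and 197 − 79 = 118 neutrons.
Σm = 79·m_p + 118·m_n = 79.5767 + 119.022470 = 198.599170 u
The mass defect is 198.599170 − 196.92323 = 1.675940 u.
E_B = 1.675940 × 931.494 = 1561.13 MeV
In joules: 1561.13 MeV × 1.602e-13 J/MeV = 2.5009e-10 J

2.50e-10 J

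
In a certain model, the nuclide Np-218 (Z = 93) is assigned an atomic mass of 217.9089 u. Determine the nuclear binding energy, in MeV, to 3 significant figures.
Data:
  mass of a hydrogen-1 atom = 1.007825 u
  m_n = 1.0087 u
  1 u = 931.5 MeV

1780 MeV

The nucleus contains 93 protons and 218 − 93 = 125 neutrons.
Mass of separated nucleons = 93(1.007825) + 125(1.0087) = 93.727725 + 126.0875 = 219.815225 u
The mass defect is 219.815225 − 217.9089 = 1.906325 u.
Binding energy = Δm·c² = 1.906325 × 931.5 MeV/u = 1775.74 MeV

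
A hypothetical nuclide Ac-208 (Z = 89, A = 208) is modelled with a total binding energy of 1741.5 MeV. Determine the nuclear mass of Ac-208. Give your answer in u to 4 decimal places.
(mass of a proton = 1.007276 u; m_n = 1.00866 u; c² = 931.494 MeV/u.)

207.8085 u

Mass defect = 1741.5 MeV / (931.494 MeV/u) = 1.869577 u
Constituent mass = 89(1.007276) + 119(1.00866) = 209.678104 u
Nuclear mass = 209.678104 − 1.869577 = 207.808527 u ≈ 207.8085 u (to 4 decimal places)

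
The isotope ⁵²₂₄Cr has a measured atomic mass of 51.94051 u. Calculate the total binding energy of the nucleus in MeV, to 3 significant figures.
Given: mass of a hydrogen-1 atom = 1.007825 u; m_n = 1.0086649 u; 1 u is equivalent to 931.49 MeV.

The nucleus contains 24 protons and 52 − 24 = 28 neutrons.
Σm = 24·m(¹H) + 28·m_n = 24.187800 + 28.2426172 = 52.4304172 u
Δm = 52.4304172 − 51.94051 = 0.4899072 u
Converting to energy: 0.4899072 u × 931.49 MeV/u = 456.344 MeV

456 MeV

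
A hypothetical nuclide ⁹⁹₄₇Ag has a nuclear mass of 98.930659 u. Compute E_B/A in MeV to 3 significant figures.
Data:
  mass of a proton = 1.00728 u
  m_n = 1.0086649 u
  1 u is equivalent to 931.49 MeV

8.11 MeV/nucleon

Total constituent mass: 47 × 1.00728 + 52 × 1.0086649 = 99.7927348 u
Mass defect Δm = 99.7927348 − 98.930659 = 0.8620758 u
Converting to energy: 0.8620758 u × 931.49 MeV/u = 803.015 MeV
Dividing by A = 99 gives 8.111 MeV per nucleon.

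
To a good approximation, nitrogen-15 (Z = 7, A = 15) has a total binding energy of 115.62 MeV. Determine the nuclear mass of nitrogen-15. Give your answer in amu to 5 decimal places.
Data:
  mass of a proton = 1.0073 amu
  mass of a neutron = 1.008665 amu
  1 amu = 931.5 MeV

14.99630 amu

Mass defect = 115.62 MeV / (931.5 MeV/amu) = 0.1241224 amu
Constituent mass = 7(1.0073) + 8(1.008665) = 15.120420 amu
Nuclear mass = 15.120420 − 0.1241224 = 14.9962976 amu ≈ 14.99630 amu (to 5 decimal places)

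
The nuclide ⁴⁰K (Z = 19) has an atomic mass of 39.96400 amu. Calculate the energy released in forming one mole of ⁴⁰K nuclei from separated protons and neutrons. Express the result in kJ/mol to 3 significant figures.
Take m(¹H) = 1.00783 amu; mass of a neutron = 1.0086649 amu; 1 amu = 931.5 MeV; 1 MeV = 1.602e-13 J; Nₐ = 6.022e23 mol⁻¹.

3.30e+10 kJ/mol

Mass of separated nucleons = 19(1.00783) + 21(1.0086649) = 19.14877 + 21.1819629 = 40.3307329 amu
The mass defect is 40.3307329 − 39.96400 = 0.3667329 amu.
Converting to energy: 0.3667329 amu × 931.5 MeV/amu = 341.612 MeV
Per nucleus in joules: 341.612 MeV × 1.602e-13 J/MeV = 5.4726e-11 J
Per mole: 5.4726e-11 J × 6.022e23 mol⁻¹ = 3.2956e+13 J/mol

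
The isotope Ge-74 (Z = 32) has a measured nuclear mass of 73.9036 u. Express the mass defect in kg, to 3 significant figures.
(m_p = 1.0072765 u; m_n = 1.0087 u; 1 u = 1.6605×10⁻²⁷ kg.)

1.15e-27 kg

The nucleus contains 32 protons and 74 − 32 = 42 neutrons.
Σm = 32·m_p + 42·m_n = 32.2328480 + 42.3654 = 74.5982480 u
Δm = 74.5982480 − 73.9036 = 0.6946480 u
In SI units: 0.6946480 u × 1.6605×10⁻²⁷ kg/u = 1.1535e-27 kg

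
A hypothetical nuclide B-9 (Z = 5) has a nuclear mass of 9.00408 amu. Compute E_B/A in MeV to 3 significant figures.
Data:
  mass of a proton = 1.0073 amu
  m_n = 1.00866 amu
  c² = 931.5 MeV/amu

Mass of separated nucleons = 5(1.0073) + 4(1.00866) = 5.0365 + 4.03464 = 9.07114 amu
Δm = 9.07114 − 9.00408 = 0.06706 amu
E_B = 0.06706 × 931.5 = 62.4664 MeV
Per nucleon: 62.4664 / 9 = 6.941 MeV

6.94 MeV/nucleon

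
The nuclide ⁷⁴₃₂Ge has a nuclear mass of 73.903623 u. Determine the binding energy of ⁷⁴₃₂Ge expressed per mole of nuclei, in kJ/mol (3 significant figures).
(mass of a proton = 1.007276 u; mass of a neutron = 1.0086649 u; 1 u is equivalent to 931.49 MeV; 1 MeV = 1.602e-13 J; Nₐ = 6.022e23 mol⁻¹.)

Z = 32, so N = A − Z = 74 − 32 = 42.
Σm = 32·m_p + 42·m_n = 32.232832 + 42.3639258 = 74.5967578 u
Δm = 74.5967578 − 73.903623 = 0.6931348 u
Converting to energy: 0.6931348 u × 931.49 MeV/u = 645.648 MeV
Per nucleus in joules: 645.648 MeV × 1.602e-13 J/MeV = 1.0343e-10 J
Per mole: 1.0343e-10 J × 6.022e23 mol⁻¹ = 6.2286e+13 J/mol

6.23e+10 kJ/mol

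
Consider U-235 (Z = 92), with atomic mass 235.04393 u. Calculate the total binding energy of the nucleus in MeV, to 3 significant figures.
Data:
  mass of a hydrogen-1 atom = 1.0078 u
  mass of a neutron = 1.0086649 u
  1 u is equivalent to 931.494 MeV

1780 MeV

Total constituent mass: 92 × 1.0078 + 143 × 1.0086649 = 236.9566807 u
Δm = 236.9566807 − 235.04393 = 1.9127507 u
Binding energy = Δm·c² = 1.9127507 × 931.494 MeV/u = 1781.72 MeV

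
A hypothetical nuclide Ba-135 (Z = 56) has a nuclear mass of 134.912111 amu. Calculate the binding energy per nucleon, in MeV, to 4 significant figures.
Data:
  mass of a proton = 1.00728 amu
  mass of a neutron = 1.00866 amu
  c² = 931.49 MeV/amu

8.140 MeV/nucleon

Total constituent mass: 56 × 1.00728 + 79 × 1.00866 = 136.09182 amu
The mass defect is 136.09182 − 134.912111 = 1.179709 amu.
Converting to energy: 1.179709 amu × 931.49 MeV/amu = 1098.89 MeV
Per nucleon: 1098.89 / 135 = 8.140 MeV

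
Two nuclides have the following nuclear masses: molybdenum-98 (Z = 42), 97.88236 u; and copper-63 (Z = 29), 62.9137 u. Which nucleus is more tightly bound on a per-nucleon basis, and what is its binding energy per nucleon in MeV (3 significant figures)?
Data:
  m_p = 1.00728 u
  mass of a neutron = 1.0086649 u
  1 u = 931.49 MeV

copper-63; 8.75 MeV/nucleon

molybdenum-98: Σm = 42(1.00728) + 56(1.0086649) = 98.7909944 u; Δm = 0.9086344 u; E_B = 846.38 MeV; E_B/A = 8.637 MeV
copper-63: Σm = 29(1.00728) + 34(1.0086649) = 63.5057266 u; Δm = 0.5920266 u; E_B = 551.47 MeV; E_B/A = 8.753 MeV
copper-63 has the higher binding energy per nucleon, so it is the more tightly bound nucleus.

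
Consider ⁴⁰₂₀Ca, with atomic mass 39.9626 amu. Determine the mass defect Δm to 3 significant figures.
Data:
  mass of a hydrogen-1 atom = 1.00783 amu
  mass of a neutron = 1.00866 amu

Mass of separated nucleons = 20(1.00783) + 20(1.00866) = 20.15660 + 20.17320 = 40.32980 amu
The mass defect is 40.32980 − 39.9626 = 0.36720 amu.

0.367 amu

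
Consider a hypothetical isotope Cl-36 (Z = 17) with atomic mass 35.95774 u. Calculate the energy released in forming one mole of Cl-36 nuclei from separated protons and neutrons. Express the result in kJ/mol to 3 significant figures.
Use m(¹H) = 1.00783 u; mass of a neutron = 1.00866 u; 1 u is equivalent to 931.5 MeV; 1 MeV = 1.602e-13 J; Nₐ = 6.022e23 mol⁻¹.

The nucleus contains 17 protons and 36 − 17 = 19 neutrons.
Mass of separated nucleons = 17(1.00783) + 19(1.00866) = 17.13311 + 19.16454 = 36.29765 u
Mass defect Δm = 36.29765 − 35.95774 = 0.33991 u
Converting to energy: 0.33991 u × 931.5 MeV/u = 316.626 MeV
Per nucleus in joules: 316.626 MeV × 1.602e-13 J/MeV = 5.0723e-11 J
Per mole: 5.0723e-11 J × 6.022e23 mol⁻¹ = 3.0545e+13 J/mol

3.05e+10 kJ/mol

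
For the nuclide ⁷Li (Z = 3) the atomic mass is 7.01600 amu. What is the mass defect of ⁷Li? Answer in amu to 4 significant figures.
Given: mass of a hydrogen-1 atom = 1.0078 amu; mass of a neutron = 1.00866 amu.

0.04204 amu

Total constituent mass: 3 × 1.0078 + 4 × 1.00866 = 7.05804 amu
Mass defect Δm = 7.05804 − 7.01600 = 0.04204 amu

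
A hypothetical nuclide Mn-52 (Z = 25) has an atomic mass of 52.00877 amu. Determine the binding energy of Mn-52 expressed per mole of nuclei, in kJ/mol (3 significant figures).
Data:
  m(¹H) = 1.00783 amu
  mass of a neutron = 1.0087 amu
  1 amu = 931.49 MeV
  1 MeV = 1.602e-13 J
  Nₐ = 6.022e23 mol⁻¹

3.79e+10 kJ/mol

Σm = 25·m(¹H) + 27·m_n = 25.19575 + 27.2349 = 52.43065 amu
Mass defect Δm = 52.43065 − 52.00877 = 0.42188 amu
E_B = 0.42188 × 931.49 = 392.977 MeV
Per nucleus in joules: 392.977 MeV × 1.602e-13 J/MeV = 6.2955e-11 J
Per mole: 6.2955e-11 J × 6.022e23 mol⁻¹ = 3.7912e+13 J/mol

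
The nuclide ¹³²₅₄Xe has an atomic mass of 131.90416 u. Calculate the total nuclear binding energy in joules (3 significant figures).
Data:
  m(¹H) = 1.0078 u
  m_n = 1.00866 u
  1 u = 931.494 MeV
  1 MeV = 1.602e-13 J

The nucleus contains 54 protons and 132 − 54 = 78 neutrons.
Mass of separated nucleons = 54(1.0078) + 78(1.00866) = 54.4212 + 78.67548 = 133.09668 u
The mass defect is 133.09668 − 131.90416 = 1.19252 u.
Binding energy = Δm·c² = 1.19252 × 931.494 MeV/u = 1110.83 MeV
In joules: 1110.83 MeV × 1.602e-13 J/MeV = 1.7795e-10 J

1.78e-10 J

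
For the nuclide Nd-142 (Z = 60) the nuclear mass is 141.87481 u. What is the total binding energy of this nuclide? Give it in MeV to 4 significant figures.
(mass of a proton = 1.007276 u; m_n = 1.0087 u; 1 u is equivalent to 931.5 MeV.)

The nucleus contains 60 protons and 142 − 60 = 82 neutrons.
Total constituent mass: 60 × 1.007276 + 82 × 1.0087 = 143.149960 u
Δm = 143.149960 − 141.87481 = 1.275150 u
E_B = 1.275150 × 931.5 = 1187.80 MeV

1188 MeV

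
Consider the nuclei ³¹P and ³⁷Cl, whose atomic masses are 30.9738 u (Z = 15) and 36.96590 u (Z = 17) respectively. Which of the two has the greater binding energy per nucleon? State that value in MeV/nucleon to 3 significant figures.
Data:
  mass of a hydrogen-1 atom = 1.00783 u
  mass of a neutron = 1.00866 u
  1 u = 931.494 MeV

³¹P: Σm = 15(1.00783) + 16(1.00866) = 31.25601 u; Δm = 0.28221 u; E_B = 262.88 MeV; E_B/A = 8.480 MeV
³⁷Cl: Σm = 17(1.00783) + 20(1.00866) = 37.30631 u; Δm = 0.34041 u; E_B = 317.09 MeV; E_B/A = 8.570 MeV
³⁷Cl has the higher binding energy per nucleon, so it is the more tightly bound nucleus.

³⁷Cl; 8.57 MeV/nucleon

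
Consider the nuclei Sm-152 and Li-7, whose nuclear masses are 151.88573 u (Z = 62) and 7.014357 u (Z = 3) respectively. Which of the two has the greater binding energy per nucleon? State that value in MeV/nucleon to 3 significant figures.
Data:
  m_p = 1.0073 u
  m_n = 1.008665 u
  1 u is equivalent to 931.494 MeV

Sm-152; 8.25 MeV/nucleon

Sm-152: Σm = 62(1.0073) + 90(1.008665) = 153.232450 u; Δm = 1.346720 u; E_B = 1254.5 MeV; E_B/A = 8.253 MeV
Li-7: Σm = 3(1.0073) + 4(1.008665) = 7.056560 u; Δm = 0.042203 u; E_B = 39.312 MeV; E_B/A = 5.616 MeV
Sm-152 has the higher binding energy per nucleon, so it is the more tightly bound nucleus.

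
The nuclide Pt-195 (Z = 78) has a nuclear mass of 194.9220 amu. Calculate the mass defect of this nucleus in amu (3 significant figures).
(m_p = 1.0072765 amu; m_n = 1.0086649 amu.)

With 78 protons and 117 neutrons (A = 195):
Total constituent mass: 78 × 1.0072765 + 117 × 1.0086649 = 196.5813603 amu
Mass defect Δm = 196.5813603 − 194.9220 = 1.6593603 amu

1.66 amu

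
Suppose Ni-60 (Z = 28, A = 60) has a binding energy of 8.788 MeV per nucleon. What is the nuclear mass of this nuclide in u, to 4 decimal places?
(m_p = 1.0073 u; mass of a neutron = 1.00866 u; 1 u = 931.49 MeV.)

59.9155 u

Total binding energy = 60 × 8.788 = 527.280 MeV
Mass defect = 527.280 MeV / (931.49 MeV/u) = 0.566061 u
Constituent mass = 28(1.0073) + 32(1.00866) = 60.48152 u
Nuclear mass = 60.48152 − 0.566061 = 59.915459 u ≈ 59.9155 u (to 4 decimal places)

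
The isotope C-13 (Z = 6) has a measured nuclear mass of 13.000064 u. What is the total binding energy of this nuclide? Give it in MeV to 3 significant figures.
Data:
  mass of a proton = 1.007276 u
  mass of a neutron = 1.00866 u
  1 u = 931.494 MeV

With 6 protons and 7 neutrons (A = 13):
Σm = 6·m_p + 7·m_n = 6.043656 + 7.06062 = 13.104276 u
The mass defect is 13.104276 − 13.000064 = 0.104212 u.
Binding energy = Δm·c² = 0.104212 × 931.494 MeV/u = 97.0729 MeV

97.1 MeV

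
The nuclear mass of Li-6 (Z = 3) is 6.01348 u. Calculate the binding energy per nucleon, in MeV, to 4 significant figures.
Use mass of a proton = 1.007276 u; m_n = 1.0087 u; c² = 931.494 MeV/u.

5.348 MeV/nucleon

The nucleus contains 3 protons and 6 − 3 = 3 neutrons.
Mass of separated nucleons = 3(1.007276) + 3(1.0087) = 3.021828 + 3.0261 = 6.047928 u
Mass defect Δm = 6.047928 − 6.01348 = 0.034448 u
Binding energy = Δm·c² = 0.034448 × 931.494 MeV/u = 32.0881 MeV
Dividing by A = 6 gives 5.348 MeV per nucleon.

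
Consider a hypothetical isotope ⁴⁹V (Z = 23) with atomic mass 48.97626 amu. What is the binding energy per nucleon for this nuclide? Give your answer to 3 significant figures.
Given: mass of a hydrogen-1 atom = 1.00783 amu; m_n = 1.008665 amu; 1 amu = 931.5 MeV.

Mass of separated nucleons = 23(1.00783) + 26(1.008665) = 23.18009 + 26.225290 = 49.405380 amu
Mass defect Δm = 49.405380 − 48.97626 = 0.429120 amu
E_B = 0.429120 × 931.5 = 399.725 MeV
Per nucleon: 399.725 / 49 = 8.158 MeV

8.16 MeV/nucleon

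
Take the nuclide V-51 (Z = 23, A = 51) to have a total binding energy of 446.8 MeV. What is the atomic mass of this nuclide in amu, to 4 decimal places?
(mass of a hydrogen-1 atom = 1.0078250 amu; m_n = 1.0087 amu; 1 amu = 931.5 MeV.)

Mass defect = 446.8 MeV / (931.5 MeV/amu) = 0.479656 amu
Constituent mass = 23(1.0078250) + 28(1.0087) = 51.4235750 amu
Atomic mass = 51.4235750 − 0.479656 = 50.9439190 amu ≈ 50.9439 amu (to 4 decimal places)

50.9439 amu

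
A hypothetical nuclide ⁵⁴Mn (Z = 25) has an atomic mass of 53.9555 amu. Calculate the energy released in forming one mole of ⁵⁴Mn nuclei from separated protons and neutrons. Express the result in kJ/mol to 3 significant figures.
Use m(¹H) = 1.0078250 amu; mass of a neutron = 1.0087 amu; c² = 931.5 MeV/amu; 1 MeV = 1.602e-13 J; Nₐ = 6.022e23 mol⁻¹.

4.43e+10 kJ/mol

With 25 protons and 29 neutrons (A = 54):
Total constituent mass: 25 × 1.0078250 + 29 × 1.0087 = 54.4479250 amu
Δm = 54.4479250 − 53.9555 = 0.4924250 amu
Converting to energy: 0.4924250 amu × 931.5 MeV/amu = 458.694 MeV
Per nucleus in joules: 458.694 MeV × 1.602e-13 J/MeV = 7.3483e-11 J
Per mole: 7.3483e-11 J × 6.022e23 mol⁻¹ = 4.4251e+13 J/mol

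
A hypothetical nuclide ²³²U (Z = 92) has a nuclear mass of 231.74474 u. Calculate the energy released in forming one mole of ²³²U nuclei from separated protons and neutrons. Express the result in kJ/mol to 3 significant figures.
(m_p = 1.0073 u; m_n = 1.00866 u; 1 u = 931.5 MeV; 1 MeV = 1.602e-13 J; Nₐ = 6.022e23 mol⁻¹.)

Σm = 92·m_p + 140·m_n = 92.6716 + 141.21240 = 233.88400 u
The mass defect is 233.88400 − 231.74474 = 2.13926 u.
Converting to energy: 2.13926 u × 931.5 MeV/u = 1992.72 MeV
Per nucleus in joules: 1992.72 MeV × 1.602e-13 J/MeV = 3.1923e-10 J
Per mole: 3.1923e-10 J × 6.022e23 mol⁻¹ = 1.9224e+14 J/mol

1.92e+11 kJ/mol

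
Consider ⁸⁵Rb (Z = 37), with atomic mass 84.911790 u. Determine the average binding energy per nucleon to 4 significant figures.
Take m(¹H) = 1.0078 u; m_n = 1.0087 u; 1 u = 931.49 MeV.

Mass of separated nucleons = 37(1.0078) + 48(1.0087) = 37.2886 + 48.4176 = 85.7062 u
The mass defect is 85.7062 − 84.911790 = 0.794410 u.
Binding energy = Δm·c² = 0.794410 × 931.49 MeV/u = 739.985 MeV
Per nucleon: 739.985 / 85 = 8.706 MeV

8.706 MeV/nucleon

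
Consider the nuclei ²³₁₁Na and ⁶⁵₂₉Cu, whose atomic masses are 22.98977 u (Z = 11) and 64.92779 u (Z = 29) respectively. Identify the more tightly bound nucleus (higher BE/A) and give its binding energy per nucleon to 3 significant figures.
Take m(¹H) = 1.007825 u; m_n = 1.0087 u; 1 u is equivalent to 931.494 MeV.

²³₁₁Na: Σm = 11(1.007825) + 12(1.0087) = 23.190475 u; Δm = 0.200705 u; E_B = 186.96 MeV; E_B/A = 8.129 MeV
⁶⁵₂₉Cu: Σm = 29(1.007825) + 36(1.0087) = 65.540125 u; Δm = 0.612335 u; E_B = 570.39 MeV; E_B/A = 8.775 MeV
⁶⁵₂₉Cu has the higher binding energy per nucleon, so it is the more tightly bound nucleus.

⁶⁵₂₉Cu; 8.78 MeV/nucleon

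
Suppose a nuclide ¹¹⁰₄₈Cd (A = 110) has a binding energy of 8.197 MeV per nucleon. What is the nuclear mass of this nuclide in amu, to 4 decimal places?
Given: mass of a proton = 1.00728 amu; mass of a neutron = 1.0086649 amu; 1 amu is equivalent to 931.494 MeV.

109.9187 amu

Total binding energy = 110 × 8.197 = 901.670 MeV
Mass defect = 901.670 MeV / (931.494 MeV/amu) = 0.967983 amu
Constituent mass = 48(1.00728) + 62(1.0086649) = 110.8866638 amu
Nuclear mass = 110.8866638 − 0.967983 = 109.9186808 amu ≈ 109.9187 amu (to 4 decimal places)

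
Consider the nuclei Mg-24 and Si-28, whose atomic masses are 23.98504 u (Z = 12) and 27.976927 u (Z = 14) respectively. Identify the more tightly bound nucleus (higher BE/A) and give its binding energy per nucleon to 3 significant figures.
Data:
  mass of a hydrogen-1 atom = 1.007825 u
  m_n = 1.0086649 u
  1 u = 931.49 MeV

Si-28; 8.45 MeV/nucleon

Mg-24: Σm = 12(1.007825) + 12(1.0086649) = 24.1978788 u; Δm = 0.2128388 u; E_B = 198.26 MeV; E_B/A = 8.261 MeV
Si-28: Σm = 14(1.007825) + 14(1.0086649) = 28.2308586 u; Δm = 0.2539316 u; E_B = 236.53 MeV; E_B/A = 8.448 MeV
Si-28 has the higher binding energy per nucleon, so it is the more tightly bound nucleus.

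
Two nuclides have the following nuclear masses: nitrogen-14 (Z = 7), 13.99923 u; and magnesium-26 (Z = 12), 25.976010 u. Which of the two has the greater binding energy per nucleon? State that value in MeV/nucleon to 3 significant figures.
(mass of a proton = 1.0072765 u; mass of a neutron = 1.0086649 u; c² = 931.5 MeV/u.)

nitrogen-14: Σm = 7(1.0072765) + 7(1.0086649) = 14.1115898 u; Δm = 0.1123598 u; E_B = 104.66 MeV; E_B/A = 7.476 MeV
magnesium-26: Σm = 12(1.0072765) + 14(1.0086649) = 26.2086266 u; Δm = 0.2326166 u; E_B = 216.68 MeV; E_B/A = 8.334 MeV
magnesium-26 has the higher binding energy per nucleon, so it is the more tightly bound nucleus.

magnesium-26; 8.33 MeV/nucleon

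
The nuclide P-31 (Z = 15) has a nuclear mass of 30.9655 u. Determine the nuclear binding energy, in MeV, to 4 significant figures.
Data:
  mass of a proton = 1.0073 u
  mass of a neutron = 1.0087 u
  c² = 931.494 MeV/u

263.8 MeV

The nucleus contains 15 protons and 31 − 15 = 16 neutrons.
Mass of separated nucleons = 15(1.0073) + 16(1.0087) = 15.1095 + 16.1392 = 31.2487 u
Δm = 31.2487 − 30.9655 = 0.2832 u
E_B = 0.2832 × 931.494 = 263.799 MeV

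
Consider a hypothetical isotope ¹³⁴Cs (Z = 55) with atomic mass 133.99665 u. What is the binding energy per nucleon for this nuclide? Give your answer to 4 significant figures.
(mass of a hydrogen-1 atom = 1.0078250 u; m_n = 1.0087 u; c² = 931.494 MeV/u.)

7.793 MeV/nucleon

Σm = 55·m(¹H) + 79·m_n = 55.4303750 + 79.6873 = 135.1176750 u
Δm = 135.1176750 − 133.99665 = 1.1210250 u
Binding energy = Δm·c² = 1.1210250 × 931.494 MeV/u = 1044.23 MeV
Dividing by A = 134 gives 7.793 MeV per nucleon.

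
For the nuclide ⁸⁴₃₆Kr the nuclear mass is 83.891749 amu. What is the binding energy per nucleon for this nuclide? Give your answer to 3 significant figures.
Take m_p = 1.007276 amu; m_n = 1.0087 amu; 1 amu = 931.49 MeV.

8.74 MeV/nucleon

Total constituent mass: 36 × 1.007276 + 48 × 1.0087 = 84.679536 amu
The mass defect is 84.679536 − 83.891749 = 0.787787 amu.
E_B = 0.787787 × 931.49 = 733.816 MeV
Per nucleon: 733.816 / 84 = 8.736 MeV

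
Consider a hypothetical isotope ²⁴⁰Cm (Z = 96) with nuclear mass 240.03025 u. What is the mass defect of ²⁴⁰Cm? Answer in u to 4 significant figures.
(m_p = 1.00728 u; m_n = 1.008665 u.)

Z = 96, so N = A − Z = 240 − 96 = 144.
Mass of separated nucleons = 96(1.00728) + 144(1.008665) = 96.69888 + 145.247760 = 241.946640 u
Mass defect Δm = 241.946640 − 240.03025 = 1.916390 u

1.916 u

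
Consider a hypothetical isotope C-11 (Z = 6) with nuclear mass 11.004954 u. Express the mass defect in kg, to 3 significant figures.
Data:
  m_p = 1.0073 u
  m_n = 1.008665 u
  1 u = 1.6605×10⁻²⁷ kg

1.36e-28 kg

Z = 6, so N = A − Z = 11 − 6 = 5.
Mass of separated nucleons = 6(1.0073) + 5(1.008665) = 6.0438 + 5.043325 = 11.087125 u
Δm = 11.087125 − 11.004954 = 0.082171 u
In SI units: 0.082171 u × 1.6605×10⁻²⁷ kg/u = 1.3644e-28 kg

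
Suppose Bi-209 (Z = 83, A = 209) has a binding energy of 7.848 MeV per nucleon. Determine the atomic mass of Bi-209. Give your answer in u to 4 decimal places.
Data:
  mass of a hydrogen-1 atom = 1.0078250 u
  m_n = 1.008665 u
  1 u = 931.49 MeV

208.9804 u

Total binding energy = 209 × 7.848 = 1640.232 MeV
Mass defect = 1640.232 MeV / (931.49 MeV/u) = 1.760869 u
Constituent mass = 83(1.0078250) + 126(1.008665) = 210.7412650 u
Atomic mass = 210.7412650 − 1.760869 = 208.9803960 u ≈ 208.9804 u (to 4 decimal places)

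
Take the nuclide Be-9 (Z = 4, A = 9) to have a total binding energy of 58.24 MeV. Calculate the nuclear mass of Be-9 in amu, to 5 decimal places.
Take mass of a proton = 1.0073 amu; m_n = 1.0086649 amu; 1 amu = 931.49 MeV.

9.01000 amu

Mass defect = 58.24 MeV / (931.49 MeV/amu) = 0.0625235 amu
Constituent mass = 4(1.0073) + 5(1.0086649) = 9.0725245 amu
Nuclear mass = 9.0725245 − 0.0625235 = 9.0100010 amu ≈ 9.01000 amu (to 5 decimal places)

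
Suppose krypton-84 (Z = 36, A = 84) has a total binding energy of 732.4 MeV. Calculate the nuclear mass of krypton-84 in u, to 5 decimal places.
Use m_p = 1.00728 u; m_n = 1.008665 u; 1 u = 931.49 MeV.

Mass defect = 732.4 MeV / (931.49 MeV/u) = 0.7862672 u
Constituent mass = 36(1.00728) + 48(1.008665) = 84.678000 u
Nuclear mass = 84.678000 − 0.7862672 = 83.8917328 u ≈ 83.89173 u (to 5 decimal places)

83.89173 u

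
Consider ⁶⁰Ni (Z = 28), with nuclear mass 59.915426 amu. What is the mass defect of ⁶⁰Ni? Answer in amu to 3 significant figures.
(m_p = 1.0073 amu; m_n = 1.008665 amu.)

0.566 amu

Z = 28, so N = A − Z = 60 − 28 = 32.
Total constituent mass: 28 × 1.0073 + 32 × 1.008665 = 60.481680 amu
The mass defect is 60.481680 − 59.915426 = 0.566254 amu.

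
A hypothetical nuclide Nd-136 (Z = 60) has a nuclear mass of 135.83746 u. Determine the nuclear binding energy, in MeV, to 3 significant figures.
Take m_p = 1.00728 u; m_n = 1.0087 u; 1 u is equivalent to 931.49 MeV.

1170 MeV

With 60 protons and 76 neutrons (A = 136):
Σm = 60·m_p + 76·m_n = 60.43680 + 76.6612 = 137.09800 u
Mass defect Δm = 137.09800 − 135.83746 = 1.26054 u
E_B = 1.26054 × 931.49 = 1174.18 MeV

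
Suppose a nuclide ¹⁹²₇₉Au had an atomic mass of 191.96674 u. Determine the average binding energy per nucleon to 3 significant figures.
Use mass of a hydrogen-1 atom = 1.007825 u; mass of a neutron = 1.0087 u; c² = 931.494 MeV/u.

With 79 protons and 113 neutrons (A = 192):
Mass of separated nucleons = 79(1.007825) + 113(1.0087) = 79.618175 + 113.9831 = 193.601275 u
Mass defect Δm = 193.601275 − 191.96674 = 1.634535 u
Binding energy = Δm·c² = 1.634535 × 931.494 MeV/u = 1522.56 MeV
Per nucleon: 1522.56 / 192 = 7.930 MeV

7.93 MeV/nucleon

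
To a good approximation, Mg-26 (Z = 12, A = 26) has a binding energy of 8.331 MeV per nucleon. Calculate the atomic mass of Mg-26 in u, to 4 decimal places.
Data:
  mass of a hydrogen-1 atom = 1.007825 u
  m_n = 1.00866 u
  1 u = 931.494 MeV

Total binding energy = 26 × 8.331 = 216.606 MeV
Mass defect = 216.606 MeV / (931.494 MeV/u) = 0.232536 u
Constituent mass = 12(1.007825) + 14(1.00866) = 26.215140 u
Atomic mass = 26.215140 − 0.232536 = 25.982604 u ≈ 25.9826 u (to 4 decimal places)

25.9826 u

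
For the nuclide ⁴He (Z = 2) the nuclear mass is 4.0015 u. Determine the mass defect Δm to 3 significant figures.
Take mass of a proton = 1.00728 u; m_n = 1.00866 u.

0.0304 u

Z = 2, so N = A − Z = 4 − 2 = 2.
Mass of separated nucleons = 2(1.00728) + 2(1.00866) = 2.01456 + 2.01732 = 4.03188 u
Δm = 4.03188 − 4.0015 = 0.03038 u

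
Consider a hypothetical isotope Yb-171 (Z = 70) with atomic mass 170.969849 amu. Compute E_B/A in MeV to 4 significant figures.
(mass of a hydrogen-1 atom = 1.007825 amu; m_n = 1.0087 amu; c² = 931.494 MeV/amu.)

7.935 MeV/nucleon

The nucleus contains 70 protons and 171 − 70 = 101 neutrons.
Total constituent mass: 70 × 1.007825 + 101 × 1.0087 = 172.426450 amu
The mass defect is 172.426450 − 170.969849 = 1.456601 amu.
Converting to energy: 1.456601 amu × 931.494 MeV/amu = 1356.82 MeV
Dividing by A = 171 gives 7.935 MeV per nucleon.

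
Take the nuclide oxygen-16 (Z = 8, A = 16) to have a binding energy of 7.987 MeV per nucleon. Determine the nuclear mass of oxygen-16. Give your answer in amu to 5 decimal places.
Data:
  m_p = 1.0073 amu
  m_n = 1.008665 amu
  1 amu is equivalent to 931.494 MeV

15.99053 amu

Total binding energy = 16 × 7.987 = 127.792 MeV
Mass defect = 127.792 MeV / (931.494 MeV/amu) = 0.1371904 amu
Constituent mass = 8(1.0073) + 8(1.008665) = 16.127720 amu
Nuclear mass = 16.127720 − 0.1371904 = 15.9905296 amu ≈ 15.99053 amu (to 5 decimal places)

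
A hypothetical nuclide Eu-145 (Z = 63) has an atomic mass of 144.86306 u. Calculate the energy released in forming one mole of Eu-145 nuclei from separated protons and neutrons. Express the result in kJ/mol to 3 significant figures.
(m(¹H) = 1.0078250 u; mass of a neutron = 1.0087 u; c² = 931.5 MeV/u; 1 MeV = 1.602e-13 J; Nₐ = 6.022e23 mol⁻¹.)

The nucleus contains 63 protons and 145 − 63 = 82 neutrons.
Σm = 63·m(¹H) + 82·m_n = 63.4929750 + 82.7134 = 146.2063750 u
Δm = 146.2063750 − 144.86306 = 1.3433150 u
Converting to energy: 1.3433150 u × 931.5 MeV/u = 1251.30 MeV
Per nucleus in joules: 1251.30 MeV × 1.602e-13 J/MeV = 2.0046e-10 J
Per mole: 2.0046e-10 J × 6.022e23 mol⁻¹ = 1.2072e+14 J/mol

1.21e+11 kJ/mol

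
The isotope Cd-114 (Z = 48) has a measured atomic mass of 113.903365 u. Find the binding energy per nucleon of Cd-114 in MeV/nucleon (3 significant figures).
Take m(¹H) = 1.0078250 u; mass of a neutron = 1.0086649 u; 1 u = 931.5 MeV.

With 48 protons and 66 neutrons (A = 114):
Σm = 48·m(¹H) + 66·m_n = 48.3756000 + 66.5718834 = 114.9474834 u
Δm = 114.9474834 − 113.903365 = 1.0441184 u
Binding energy = Δm·c² = 1.0441184 × 931.5 MeV/u = 972.596 MeV
BE/A = 972.596 MeV / 114 = 8.532 MeV/nucleon

8.53 MeV/nucleon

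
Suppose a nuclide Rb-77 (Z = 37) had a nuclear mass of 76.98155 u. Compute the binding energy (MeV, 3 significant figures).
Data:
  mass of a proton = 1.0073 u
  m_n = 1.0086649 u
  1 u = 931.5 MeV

Z = 37, so N = A − Z = 77 − 37 = 40.
Total constituent mass: 37 × 1.0073 + 40 × 1.0086649 = 77.6166960 u
Δm = 77.6166960 − 76.98155 = 0.6351460 u
E_B = 0.6351460 × 931.5 = 591.638 MeV

592 MeV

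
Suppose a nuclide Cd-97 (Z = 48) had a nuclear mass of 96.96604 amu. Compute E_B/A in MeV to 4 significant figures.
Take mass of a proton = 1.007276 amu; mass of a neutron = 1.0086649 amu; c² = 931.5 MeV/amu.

The nucleus contains 48 protons and 97 − 48 = 49 neutrons.
Mass of separated nucleons = 48(1.007276) + 49(1.0086649) = 48.349248 + 49.4245801 = 97.7738281 amu
The mass defect is 97.7738281 − 96.96604 = 0.8077881 amu.
Binding energy = Δm·c² = 0.8077881 × 931.5 MeV/amu = 752.455 MeV
BE/A = 752.455 MeV / 97 = 7.757 MeV/nucleon

7.757 MeV/nucleon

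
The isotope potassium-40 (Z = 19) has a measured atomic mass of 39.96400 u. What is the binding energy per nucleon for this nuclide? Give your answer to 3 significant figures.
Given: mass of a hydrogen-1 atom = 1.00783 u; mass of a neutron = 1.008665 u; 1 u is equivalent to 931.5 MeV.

The nucleus contains 19 protons and 40 − 19 = 21 neutrons.
Σm = 19·m(¹H) + 21·m_n = 19.14877 + 21.181965 = 40.330735 u
The mass defect is 40.330735 − 39.96400 = 0.366735 u.
Binding energy = Δm·c² = 0.366735 × 931.5 MeV/u = 341.614 MeV
Dividing by A = 40 gives 8.540 MeV per nucleon.

8.54 MeV/nucleon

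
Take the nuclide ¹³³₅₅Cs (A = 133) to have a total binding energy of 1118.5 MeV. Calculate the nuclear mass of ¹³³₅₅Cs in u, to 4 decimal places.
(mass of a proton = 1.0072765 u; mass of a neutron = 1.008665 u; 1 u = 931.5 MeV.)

Mass defect = 1118.5 MeV / (931.5 MeV/u) = 1.200751 u
Constituent mass = 55(1.0072765) + 78(1.008665) = 134.0760775 u
Nuclear mass = 134.0760775 − 1.200751 = 132.8753265 u ≈ 132.8753 u (to 4 decimal places)

132.8753 u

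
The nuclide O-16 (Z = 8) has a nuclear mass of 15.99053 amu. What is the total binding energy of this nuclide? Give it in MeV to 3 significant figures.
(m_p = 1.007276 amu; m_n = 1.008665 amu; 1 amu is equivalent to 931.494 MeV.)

128 MeV

Σm = 8·m_p + 8·m_n = 8.058208 + 8.069320 = 16.127528 amu
Mass defect Δm = 16.127528 − 15.99053 = 0.136998 amu
Converting to energy: 0.136998 amu × 931.494 MeV/amu = 127.613 MeV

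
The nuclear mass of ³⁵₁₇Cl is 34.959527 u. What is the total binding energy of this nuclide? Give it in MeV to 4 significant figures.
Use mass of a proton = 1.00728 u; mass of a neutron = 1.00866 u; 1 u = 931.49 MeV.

298.2 MeV

Σm = 17·m_p + 18·m_n = 17.12376 + 18.15588 = 35.27964 u
The mass defect is 35.27964 − 34.959527 = 0.320113 u.
Converting to energy: 0.320113 u × 931.49 MeV/u = 298.182 MeV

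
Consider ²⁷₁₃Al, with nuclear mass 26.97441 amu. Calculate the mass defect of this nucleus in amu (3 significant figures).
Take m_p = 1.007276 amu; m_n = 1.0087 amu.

0.242 amu

Z = 13, so N = A − Z = 27 − 13 = 14.
Σm = 13·m_p + 14·m_n = 13.094588 + 14.1218 = 27.216388 amu
The mass defect is 27.216388 − 26.97441 = 0.241978 amu.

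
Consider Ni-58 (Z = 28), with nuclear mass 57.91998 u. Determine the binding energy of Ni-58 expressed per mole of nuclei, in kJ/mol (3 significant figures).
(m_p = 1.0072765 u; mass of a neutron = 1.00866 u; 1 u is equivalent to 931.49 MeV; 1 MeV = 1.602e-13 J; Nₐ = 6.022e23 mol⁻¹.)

Σm = 28·m_p + 30·m_n = 28.2037420 + 30.25980 = 58.4635420 u
Δm = 58.4635420 − 57.91998 = 0.5435620 u
Converting to energy: 0.5435620 u × 931.49 MeV/u = 506.323 MeV
Per nucleus in joules: 506.323 MeV × 1.602e-13 J/MeV = 8.1113e-11 J
Per mole: 8.1113e-11 J × 6.022e23 mol⁻¹ = 4.8846e+13 J/mol

4.88e+10 kJ/mol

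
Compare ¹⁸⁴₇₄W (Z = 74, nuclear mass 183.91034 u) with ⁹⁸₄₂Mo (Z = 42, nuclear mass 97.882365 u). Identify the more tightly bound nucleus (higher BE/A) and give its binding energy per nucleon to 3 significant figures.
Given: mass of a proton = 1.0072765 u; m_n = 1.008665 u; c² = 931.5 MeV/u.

¹⁸⁴₇₄W: Σm = 74(1.0072765) + 110(1.008665) = 185.4916110 u; Δm = 1.5812710 u; E_B = 1473.0 MeV; E_B/A = 8.005 MeV
⁹⁸₄₂Mo: Σm = 42(1.0072765) + 56(1.008665) = 98.7908530 u; Δm = 0.9084880 u; E_B = 846.26 MeV; E_B/A = 8.635 MeV
⁹⁸₄₂Mo has the higher binding energy per nucleon, so it is the more tightly bound nucleus.

⁹⁸₄₂Mo; 8.64 MeV/nucleon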